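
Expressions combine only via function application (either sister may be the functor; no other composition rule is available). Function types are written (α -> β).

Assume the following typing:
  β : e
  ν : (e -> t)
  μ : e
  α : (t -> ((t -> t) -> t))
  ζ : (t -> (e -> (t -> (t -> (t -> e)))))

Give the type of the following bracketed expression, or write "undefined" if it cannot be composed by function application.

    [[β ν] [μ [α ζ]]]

At [β ν], ν : (e -> t) takes β : e, giving t.
At [α ζ]: neither (t -> ((t -> t) -> t)) nor (t -> (e -> (t -> (t -> (t -> e))))) can take the other as argument; the node is ill-typed.

undefined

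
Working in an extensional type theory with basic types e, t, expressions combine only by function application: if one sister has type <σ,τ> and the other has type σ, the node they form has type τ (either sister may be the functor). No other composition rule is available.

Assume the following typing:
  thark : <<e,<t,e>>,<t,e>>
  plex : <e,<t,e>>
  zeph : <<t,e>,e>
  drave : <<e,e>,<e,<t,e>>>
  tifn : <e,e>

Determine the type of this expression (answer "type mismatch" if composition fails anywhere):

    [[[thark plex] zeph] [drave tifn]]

<t,e>

[thark plex]: <<e,<t,e>>,<t,e>> applied to <e,<t,e>> yields <t,e>.
[[thark plex] zeph]: <<t,e>,e> applied to <t,e> yields e.
[drave tifn]: <<e,e>,<e,<t,e>>> applied to <e,e> yields <e,<t,e>>.
[[[thark plex] zeph] [drave tifn]]: <e,<t,e>> applied to e yields <t,e>.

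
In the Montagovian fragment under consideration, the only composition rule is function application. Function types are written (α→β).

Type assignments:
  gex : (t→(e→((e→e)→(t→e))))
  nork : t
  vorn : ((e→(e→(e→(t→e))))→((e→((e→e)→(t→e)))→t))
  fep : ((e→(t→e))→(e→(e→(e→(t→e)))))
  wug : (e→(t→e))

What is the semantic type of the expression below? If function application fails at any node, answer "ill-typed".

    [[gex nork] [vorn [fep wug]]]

t

At [gex nork], gex : (t→(e→((e→e)→(t→e)))) takes nork : t, giving (e→((e→e)→(t→e))).
At [fep wug], fep : ((e→(t→e))→(e→(e→(e→(t→e))))) takes wug : (e→(t→e)), giving (e→(e→(e→(t→e)))).
At [vorn [fep wug]], vorn : ((e→(e→(e→(t→e))))→((e→((e→e)→(t→e)))→t)) takes [fep wug] : (e→(e→(e→(t→e)))), giving ((e→((e→e)→(t→e)))→t).
At [[gex nork] [vorn [fep wug]]], [vorn [fep wug]] : ((e→((e→e)→(t→e)))→t) takes [gex nork] : (e→((e→e)→(t→e))), giving t.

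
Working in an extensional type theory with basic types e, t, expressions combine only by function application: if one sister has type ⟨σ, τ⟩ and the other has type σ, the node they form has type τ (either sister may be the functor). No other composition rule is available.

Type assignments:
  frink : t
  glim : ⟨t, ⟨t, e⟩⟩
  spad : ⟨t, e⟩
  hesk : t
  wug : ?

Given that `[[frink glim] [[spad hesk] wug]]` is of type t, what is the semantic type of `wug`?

[[frink glim] [[spad hesk] wug]] is required to be t. [frink glim] : ⟨t, e⟩ cannot yield t as functor, so [[spad hesk] wug] : ⟨⟨t, e⟩, t⟩.
[[spad hesk] wug] is required to be ⟨⟨t, e⟩, t⟩. [spad hesk] : e cannot yield ⟨⟨t, e⟩, t⟩ as functor, so wug : ⟨e, ⟨⟨t, e⟩, t⟩⟩.

⟨e, ⟨⟨t, e⟩, t⟩⟩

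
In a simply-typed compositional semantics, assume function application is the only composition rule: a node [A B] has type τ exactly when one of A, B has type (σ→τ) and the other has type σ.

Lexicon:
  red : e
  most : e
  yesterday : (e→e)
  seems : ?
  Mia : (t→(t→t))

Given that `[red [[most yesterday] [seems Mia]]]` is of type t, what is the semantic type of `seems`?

[red [[most yesterday] [seems Mia]]] must have type t. The sister red has type e; that is not a function onto t, so [[most yesterday] [seems Mia]] must be the functor, of type (e→t).
[[most yesterday] [seems Mia]] must have type (e→t). The sister [most yesterday] has type e; that is not a function onto (e→t), so [seems Mia] must be the functor, of type (e→(e→t)).
[seems Mia] must have type (e→(e→t)). The sister Mia has type (t→(t→t)); that is not a function onto (e→(e→t)), so seems must be the functor, of type ((t→(t→t))→(e→(e→t))).

((t→(t→t))→(e→(e→t)))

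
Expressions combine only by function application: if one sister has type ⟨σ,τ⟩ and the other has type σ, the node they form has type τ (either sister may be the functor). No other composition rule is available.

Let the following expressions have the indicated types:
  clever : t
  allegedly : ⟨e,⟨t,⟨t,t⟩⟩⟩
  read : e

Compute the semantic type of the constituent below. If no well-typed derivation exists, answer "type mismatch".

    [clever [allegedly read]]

⟨t,t⟩

At [allegedly read], allegedly : ⟨e,⟨t,⟨t,t⟩⟩⟩ takes read : e, giving ⟨t,⟨t,t⟩⟩.
At [clever [allegedly read]], [allegedly read] : ⟨t,⟨t,t⟩⟩ takes clever : t, giving ⟨t,t⟩.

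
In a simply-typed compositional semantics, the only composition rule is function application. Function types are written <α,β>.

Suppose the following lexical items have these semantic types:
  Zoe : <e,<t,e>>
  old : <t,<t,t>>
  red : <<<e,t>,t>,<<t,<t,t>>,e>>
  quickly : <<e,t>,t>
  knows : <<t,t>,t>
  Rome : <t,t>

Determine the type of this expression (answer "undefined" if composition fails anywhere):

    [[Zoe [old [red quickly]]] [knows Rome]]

[red quickly]: red is <<<e,t>,t>,<<t,<t,t>>,e>>, quickly is <<e,t>,t>; result <<t,<t,t>>,e>.
[old [red quickly]]: [red quickly] is <<t,<t,t>>,e>, old is <t,<t,t>>; result e.
[Zoe [old [red quickly]]]: Zoe is <e,<t,e>>, [old [red quickly]] is e; result <t,e>.
[knows Rome]: knows is <<t,t>,t>, Rome is <t,t>; result t.
[[Zoe [old [red quickly]]] [knows Rome]]: [Zoe [old [red quickly]]] is <t,e>, [knows Rome] is t; result e.

e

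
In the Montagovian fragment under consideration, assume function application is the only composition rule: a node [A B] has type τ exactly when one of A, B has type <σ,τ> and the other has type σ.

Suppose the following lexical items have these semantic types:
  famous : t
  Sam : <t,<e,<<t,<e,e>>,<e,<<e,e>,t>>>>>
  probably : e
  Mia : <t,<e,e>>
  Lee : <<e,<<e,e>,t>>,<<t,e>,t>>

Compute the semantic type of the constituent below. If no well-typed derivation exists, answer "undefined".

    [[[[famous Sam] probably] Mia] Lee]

[famous Sam] — Sam of type <t,<e,<<t,<e,e>>,<e,<<e,e>,t>>>>> combines with famous of type t: type <e,<<t,<e,e>>,<e,<<e,e>,t>>>>.
[[famous Sam] probably] — [famous Sam] of type <e,<<t,<e,e>>,<e,<<e,e>,t>>>> combines with probably of type e: type <<t,<e,e>>,<e,<<e,e>,t>>>.
[[[famous Sam] probably] Mia] — [[famous Sam] probably] of type <<t,<e,e>>,<e,<<e,e>,t>>> combines with Mia of type <t,<e,e>>: type <e,<<e,e>,t>>.
[[[[famous Sam] probably] Mia] Lee] — Lee of type <<e,<<e,e>,t>>,<<t,e>,t>> combines with [[[famous Sam] probably] Mia] of type <e,<<e,e>,t>>: type <<t,e>,t>.

<<t,e>,t>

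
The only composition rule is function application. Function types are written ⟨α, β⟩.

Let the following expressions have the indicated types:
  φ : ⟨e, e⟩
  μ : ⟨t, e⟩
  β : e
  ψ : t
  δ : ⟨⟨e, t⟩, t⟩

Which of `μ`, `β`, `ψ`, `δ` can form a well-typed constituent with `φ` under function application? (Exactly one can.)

μ : ⟨t, e⟩ — neither side's domain matches the other.
β — combines: φ : ⟨e, e⟩ takes β : e as argument, giving e.
ψ : t — neither side's domain matches the other.
δ : ⟨⟨e, t⟩, t⟩ — neither side's domain matches the other.

β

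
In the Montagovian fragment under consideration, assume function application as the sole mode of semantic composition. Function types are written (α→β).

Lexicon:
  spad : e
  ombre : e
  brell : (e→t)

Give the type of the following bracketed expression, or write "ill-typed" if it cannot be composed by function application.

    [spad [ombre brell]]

[ombre brell]: functor brell : (e→t), argument ombre : e; result t.
[spad [ombre brell]]: e and t cannot combine by function application — type clash.

ill-typed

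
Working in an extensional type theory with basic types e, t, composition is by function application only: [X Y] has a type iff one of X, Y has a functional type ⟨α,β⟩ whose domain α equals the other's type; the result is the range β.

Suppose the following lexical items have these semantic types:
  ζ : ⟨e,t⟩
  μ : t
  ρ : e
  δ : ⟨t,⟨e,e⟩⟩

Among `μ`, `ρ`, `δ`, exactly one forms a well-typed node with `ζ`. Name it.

ρ

μ : t — does not combine with ζ.
ρ — combines: ζ : ⟨e,t⟩ takes ρ : e as argument, giving t.
δ : ⟨t,⟨e,e⟩⟩ — does not combine with ζ.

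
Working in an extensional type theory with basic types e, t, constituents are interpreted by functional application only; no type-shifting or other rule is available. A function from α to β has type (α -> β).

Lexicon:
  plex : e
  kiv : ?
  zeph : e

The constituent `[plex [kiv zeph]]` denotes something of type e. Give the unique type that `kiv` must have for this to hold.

At [plex [kiv zeph]] (required: e): plex is e, which is not a function with range e; hence [kiv zeph] is the functor — type (e -> e).
At [kiv zeph] (required: (e -> e)): zeph is e, which is not a function with range (e -> e); hence kiv is the functor — type (e -> (e -> e)).

(e -> (e -> e))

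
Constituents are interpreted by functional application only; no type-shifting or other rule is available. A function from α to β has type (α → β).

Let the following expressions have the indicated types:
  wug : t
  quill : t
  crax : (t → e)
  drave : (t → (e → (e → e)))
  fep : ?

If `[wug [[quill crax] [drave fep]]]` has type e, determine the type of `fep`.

[wug [[quill crax] [drave fep]]] must have type e. The sister wug has type t; that is not a function onto e, so [[quill crax] [drave fep]] must be the functor, of type (t → e).
[[quill crax] [drave fep]] must have type (t → e). The sister [quill crax] has type e; that is not a function onto (t → e), so [drave fep] must be the functor, of type (e → (t → e)).
[drave fep] must have type (e → (t → e)). The sister drave has type (t → (e → (e → e))); that is not a function onto (e → (t → e)), so fep must be the functor, of type ((t → (e → (e → e))) → (e → (t → e))).

((t → (e → (e → e))) → (e → (t → e)))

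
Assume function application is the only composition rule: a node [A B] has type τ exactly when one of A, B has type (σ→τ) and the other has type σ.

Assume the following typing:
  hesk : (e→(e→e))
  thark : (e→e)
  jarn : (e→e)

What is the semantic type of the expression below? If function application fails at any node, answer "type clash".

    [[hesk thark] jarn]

At [hesk thark]: neither (e→(e→e)) nor (e→e) can take the other as argument; the node is ill-typed.

type clash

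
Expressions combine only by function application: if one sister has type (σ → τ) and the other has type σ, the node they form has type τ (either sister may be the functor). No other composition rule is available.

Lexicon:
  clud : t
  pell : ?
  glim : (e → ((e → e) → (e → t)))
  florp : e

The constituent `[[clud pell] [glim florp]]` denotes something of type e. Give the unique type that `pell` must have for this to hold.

(t → (((e → e) → (e → t)) → e))

At [[clud pell] [glim florp]] (required: e): [glim florp] is ((e → e) → (e → t)), which is not a function with range e; hence [clud pell] is the functor — type (((e → e) → (e → t)) → e).
At [clud pell] (required: (((e → e) → (e → t)) → e)): clud is t, which is not a function with range (((e → e) → (e → t)) → e); hence pell is the functor — type (t → (((e → e) → (e → t)) → e)).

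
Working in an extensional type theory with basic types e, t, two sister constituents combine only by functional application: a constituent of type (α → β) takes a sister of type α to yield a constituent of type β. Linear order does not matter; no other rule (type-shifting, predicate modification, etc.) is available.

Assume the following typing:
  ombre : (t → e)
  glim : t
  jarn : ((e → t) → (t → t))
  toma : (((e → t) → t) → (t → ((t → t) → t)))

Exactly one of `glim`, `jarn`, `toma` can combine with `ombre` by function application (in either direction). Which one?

glim

glim — combines: ombre : (t → e) takes glim : t as argument, giving e.
jarn : ((e → t) → (t → t)) — no; ombre wants t, and jarn wants (e → t).
toma : (((e → t) → t) → (t → ((t → t) → t))) — no; ombre wants t, and toma wants ((e → t) → t).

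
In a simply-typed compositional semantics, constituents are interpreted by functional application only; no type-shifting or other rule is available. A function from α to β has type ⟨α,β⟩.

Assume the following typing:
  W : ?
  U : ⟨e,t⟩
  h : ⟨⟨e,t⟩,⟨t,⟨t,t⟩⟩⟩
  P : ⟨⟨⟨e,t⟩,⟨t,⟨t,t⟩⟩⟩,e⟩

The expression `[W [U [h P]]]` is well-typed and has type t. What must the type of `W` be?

[W [U [h P]]] is required to be t. [U [h P]] : t cannot yield t as functor, so W : ⟨t,t⟩.

⟨t,t⟩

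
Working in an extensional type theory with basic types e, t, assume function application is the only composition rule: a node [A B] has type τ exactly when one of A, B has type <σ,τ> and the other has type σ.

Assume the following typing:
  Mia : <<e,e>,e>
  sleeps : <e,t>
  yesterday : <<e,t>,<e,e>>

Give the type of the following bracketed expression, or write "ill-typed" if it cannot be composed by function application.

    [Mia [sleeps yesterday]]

[sleeps yesterday]: functor yesterday : <<e,t>,<e,e>>, argument sleeps : <e,t>; result <e,e>.
[Mia [sleeps yesterday]]: functor Mia : <<e,e>,e>, argument [sleeps yesterday] : <e,e>; result e.

e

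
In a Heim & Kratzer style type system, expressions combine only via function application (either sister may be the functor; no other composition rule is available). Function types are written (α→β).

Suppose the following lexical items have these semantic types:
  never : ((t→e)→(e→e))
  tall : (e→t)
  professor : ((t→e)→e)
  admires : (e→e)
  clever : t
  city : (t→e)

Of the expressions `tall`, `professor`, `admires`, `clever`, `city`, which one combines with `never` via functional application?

tall : (e→t) — neither side's domain matches the other.
professor : ((t→e)→e) — neither side's domain matches the other.
admires : (e→e) — neither side's domain matches the other.
clever : t — neither side's domain matches the other.
city — combines: never : ((t→e)→(e→e)) takes city : (t→e) as argument, giving (e→e).

city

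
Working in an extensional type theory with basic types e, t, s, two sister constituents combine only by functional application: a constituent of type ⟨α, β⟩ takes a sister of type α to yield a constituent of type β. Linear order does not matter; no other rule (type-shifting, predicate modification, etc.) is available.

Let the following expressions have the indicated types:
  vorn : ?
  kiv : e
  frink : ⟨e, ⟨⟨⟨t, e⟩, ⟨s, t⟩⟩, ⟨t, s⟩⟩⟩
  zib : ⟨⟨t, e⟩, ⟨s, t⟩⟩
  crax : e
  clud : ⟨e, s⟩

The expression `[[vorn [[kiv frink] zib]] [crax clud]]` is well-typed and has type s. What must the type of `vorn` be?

[[vorn [[kiv frink] zib]] [crax clud]] is required to be s. [crax clud] : s cannot yield s as functor, so [vorn [[kiv frink] zib]] : ⟨s, s⟩.
[vorn [[kiv frink] zib]] is required to be ⟨s, s⟩. [[kiv frink] zib] : ⟨t, s⟩ cannot yield ⟨s, s⟩ as functor, so vorn : ⟨⟨t, s⟩, ⟨s, s⟩⟩.

⟨⟨t, s⟩, ⟨s, s⟩⟩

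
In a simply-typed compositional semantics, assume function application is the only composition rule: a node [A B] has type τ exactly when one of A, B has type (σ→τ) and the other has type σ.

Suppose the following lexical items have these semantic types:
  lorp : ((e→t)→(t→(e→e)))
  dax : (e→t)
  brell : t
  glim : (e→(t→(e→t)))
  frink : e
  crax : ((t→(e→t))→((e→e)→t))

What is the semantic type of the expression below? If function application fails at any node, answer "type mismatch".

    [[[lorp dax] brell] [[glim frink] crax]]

t

[lorp dax]: functor lorp : ((e→t)→(t→(e→e))), argument dax : (e→t); result (t→(e→e)).
[[lorp dax] brell]: functor [lorp dax] : (t→(e→e)), argument brell : t; result (e→e).
[glim frink]: functor glim : (e→(t→(e→t))), argument frink : e; result (t→(e→t)).
[[glim frink] crax]: functor crax : ((t→(e→t))→((e→e)→t)), argument [glim frink] : (t→(e→t)); result ((e→e)→t).
[[[lorp dax] brell] [[glim frink] crax]]: functor [[glim frink] crax] : ((e→e)→t), argument [[lorp dax] brell] : (e→e); result t.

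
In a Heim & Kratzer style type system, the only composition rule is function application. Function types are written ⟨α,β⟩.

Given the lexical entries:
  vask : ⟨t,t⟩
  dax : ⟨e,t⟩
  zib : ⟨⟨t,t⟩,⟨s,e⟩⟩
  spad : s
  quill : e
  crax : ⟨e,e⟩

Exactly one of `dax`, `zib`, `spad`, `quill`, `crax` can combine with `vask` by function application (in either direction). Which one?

zib

dax : ⟨e,t⟩ — neither side's domain matches the other.
zib — combines: zib : ⟨⟨t,t⟩,⟨s,e⟩⟩ takes vask : ⟨t,t⟩ as argument, giving ⟨s,e⟩.
spad : s — neither side's domain matches the other.
quill : e — neither side's domain matches the other.
crax : ⟨e,e⟩ — neither side's domain matches the other.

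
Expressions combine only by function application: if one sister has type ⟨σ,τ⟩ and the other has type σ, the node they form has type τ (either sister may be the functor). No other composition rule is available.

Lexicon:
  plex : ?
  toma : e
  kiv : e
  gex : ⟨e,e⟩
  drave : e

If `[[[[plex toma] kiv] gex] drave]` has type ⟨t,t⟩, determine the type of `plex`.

⟨e,⟨e,⟨⟨e,e⟩,⟨e,⟨t,t⟩⟩⟩⟩⟩

At [[[[plex toma] kiv] gex] drave] (required: ⟨t,t⟩): drave is e, which is not a function with range ⟨t,t⟩; hence [[[plex toma] kiv] gex] is the functor — type ⟨e,⟨t,t⟩⟩.
At [[[plex toma] kiv] gex] (required: ⟨e,⟨t,t⟩⟩): gex is ⟨e,e⟩, which is not a function with range ⟨e,⟨t,t⟩⟩; hence [[plex toma] kiv] is the functor — type ⟨⟨e,e⟩,⟨e,⟨t,t⟩⟩⟩.
At [[plex toma] kiv] (required: ⟨⟨e,e⟩,⟨e,⟨t,t⟩⟩⟩): kiv is e, which is not a function with range ⟨⟨e,e⟩,⟨e,⟨t,t⟩⟩⟩; hence [plex toma] is the functor — type ⟨e,⟨⟨e,e⟩,⟨e,⟨t,t⟩⟩⟩⟩.
At [plex toma] (required: ⟨e,⟨⟨e,e⟩,⟨e,⟨t,t⟩⟩⟩⟩): toma is e, which is not a function with range ⟨e,⟨⟨e,e⟩,⟨e,⟨t,t⟩⟩⟩⟩; hence plex is the functor — type ⟨e,⟨e,⟨⟨e,e⟩,⟨e,⟨t,t⟩⟩⟩⟩⟩.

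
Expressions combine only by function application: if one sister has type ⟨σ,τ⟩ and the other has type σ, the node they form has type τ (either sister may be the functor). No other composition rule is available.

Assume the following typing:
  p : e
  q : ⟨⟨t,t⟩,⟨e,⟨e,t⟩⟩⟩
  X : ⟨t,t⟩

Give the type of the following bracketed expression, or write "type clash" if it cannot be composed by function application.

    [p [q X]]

[q X] — q of type ⟨⟨t,t⟩,⟨e,⟨e,t⟩⟩⟩ combines with X of type ⟨t,t⟩: type ⟨e,⟨e,t⟩⟩.
[p [q X]] — [q X] of type ⟨e,⟨e,t⟩⟩ combines with p of type e: type ⟨e,t⟩.

⟨e,t⟩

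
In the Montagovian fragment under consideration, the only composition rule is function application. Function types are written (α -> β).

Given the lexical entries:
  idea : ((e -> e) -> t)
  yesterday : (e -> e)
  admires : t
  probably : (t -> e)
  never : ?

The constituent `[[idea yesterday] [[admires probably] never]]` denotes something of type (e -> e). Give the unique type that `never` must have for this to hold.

(e -> (t -> (e -> e)))

[[idea yesterday] [[admires probably] never]] must have type (e -> e). The sister [idea yesterday] has type t; that is not a function onto (e -> e), so [[admires probably] never] must be the functor, of type (t -> (e -> e)).
[[admires probably] never] must have type (t -> (e -> e)). The sister [admires probably] has type e; that is not a function onto (t -> (e -> e)), so never must be the functor, of type (e -> (t -> (e -> e))).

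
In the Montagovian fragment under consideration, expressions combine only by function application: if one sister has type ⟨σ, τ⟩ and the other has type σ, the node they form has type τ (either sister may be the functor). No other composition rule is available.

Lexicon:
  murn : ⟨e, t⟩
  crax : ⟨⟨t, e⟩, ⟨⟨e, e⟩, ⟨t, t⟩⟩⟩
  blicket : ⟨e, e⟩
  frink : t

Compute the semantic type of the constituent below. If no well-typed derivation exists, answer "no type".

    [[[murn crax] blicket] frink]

no type

[murn crax]: ⟨e, t⟩ and ⟨⟨t, e⟩, ⟨⟨e, e⟩, ⟨t, t⟩⟩⟩ cannot combine by function application — type clash.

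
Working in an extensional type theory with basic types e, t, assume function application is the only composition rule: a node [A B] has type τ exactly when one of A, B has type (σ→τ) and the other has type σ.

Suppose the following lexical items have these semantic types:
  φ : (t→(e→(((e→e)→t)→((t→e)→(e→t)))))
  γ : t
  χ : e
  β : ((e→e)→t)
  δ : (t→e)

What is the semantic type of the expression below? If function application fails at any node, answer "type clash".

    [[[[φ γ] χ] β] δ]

(e→t)

[φ γ]: functor φ : (t→(e→(((e→e)→t)→((t→e)→(e→t))))), argument γ : t; result (e→(((e→e)→t)→((t→e)→(e→t)))).
[[φ γ] χ]: functor [φ γ] : (e→(((e→e)→t)→((t→e)→(e→t)))), argument χ : e; result (((e→e)→t)→((t→e)→(e→t))).
[[[φ γ] χ] β]: functor [[φ γ] χ] : (((e→e)→t)→((t→e)→(e→t))), argument β : ((e→e)→t); result ((t→e)→(e→t)).
[[[[φ γ] χ] β] δ]: functor [[[φ γ] χ] β] : ((t→e)→(e→t)), argument δ : (t→e); result (e→t).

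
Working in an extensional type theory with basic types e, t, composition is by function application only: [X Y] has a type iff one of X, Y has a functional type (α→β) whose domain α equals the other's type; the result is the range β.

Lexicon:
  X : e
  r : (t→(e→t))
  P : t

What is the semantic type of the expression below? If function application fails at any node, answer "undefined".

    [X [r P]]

[r P]: r is (t→(e→t)), P is t; result (e→t).
[X [r P]]: [r P] is (e→t), X is e; result t.

t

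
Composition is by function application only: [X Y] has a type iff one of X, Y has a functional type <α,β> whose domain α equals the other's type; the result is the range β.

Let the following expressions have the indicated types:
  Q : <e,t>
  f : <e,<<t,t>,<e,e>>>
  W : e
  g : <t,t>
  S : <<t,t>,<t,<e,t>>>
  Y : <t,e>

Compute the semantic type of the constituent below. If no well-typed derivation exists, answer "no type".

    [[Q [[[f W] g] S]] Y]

no type

[f W] — f of type <e,<<t,t>,<e,e>>> combines with W of type e: type <<t,t>,<e,e>>.
[[f W] g] — [f W] of type <<t,t>,<e,e>> combines with g of type <t,t>: type <e,e>.
At [[[f W] g] S]: neither <e,e> nor <<t,t>,<t,<e,t>>> can take the other as argument; the node is ill-typed.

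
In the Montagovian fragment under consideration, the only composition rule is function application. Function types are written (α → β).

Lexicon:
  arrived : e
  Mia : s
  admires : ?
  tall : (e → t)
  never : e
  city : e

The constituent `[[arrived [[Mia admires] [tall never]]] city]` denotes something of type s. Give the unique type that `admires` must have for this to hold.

[[arrived [[Mia admires] [tall never]]] city] must have type s. The sister city has type e; that is not a function onto s, so [arrived [[Mia admires] [tall never]]] must be the functor, of type (e → s).
[arrived [[Mia admires] [tall never]]] must have type (e → s). The sister arrived has type e; that is not a function onto (e → s), so [[Mia admires] [tall never]] must be the functor, of type (e → (e → s)).
[[Mia admires] [tall never]] must have type (e → (e → s)). The sister [tall never] has type t; that is not a function onto (e → (e → s)), so [Mia admires] must be the functor, of type (t → (e → (e → s))).
[Mia admires] must have type (t → (e → (e → s))). The sister Mia has type s; that is not a function onto (t → (e → (e → s))), so admires must be the functor, of type (s → (t → (e → (e → s)))).

(s → (t → (e → (e → s))))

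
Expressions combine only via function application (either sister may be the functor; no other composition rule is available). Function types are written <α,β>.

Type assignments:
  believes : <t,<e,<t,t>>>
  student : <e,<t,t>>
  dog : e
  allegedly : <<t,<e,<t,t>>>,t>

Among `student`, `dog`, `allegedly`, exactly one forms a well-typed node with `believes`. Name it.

student : <e,<t,t>> — does not combine with believes.
dog : e — does not combine with believes.
allegedly — combines: allegedly : <<t,<e,<t,t>>>,t> takes believes : <t,<e,<t,t>>> as argument, giving t.

allegedly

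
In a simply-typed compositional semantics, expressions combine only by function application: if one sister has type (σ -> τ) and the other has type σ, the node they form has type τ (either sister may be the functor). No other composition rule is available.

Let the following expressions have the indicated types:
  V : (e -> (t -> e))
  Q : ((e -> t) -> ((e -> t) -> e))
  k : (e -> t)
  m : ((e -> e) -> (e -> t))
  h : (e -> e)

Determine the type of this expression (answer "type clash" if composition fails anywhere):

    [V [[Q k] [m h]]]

At [Q k], Q : ((e -> t) -> ((e -> t) -> e)) takes k : (e -> t), giving ((e -> t) -> e).
At [m h], m : ((e -> e) -> (e -> t)) takes h : (e -> e), giving (e -> t).
At [[Q k] [m h]], [Q k] : ((e -> t) -> e) takes [m h] : (e -> t), giving e.
At [V [[Q k] [m h]]], V : (e -> (t -> e)) takes [[Q k] [m h]] : e, giving (t -> e).

(t -> e)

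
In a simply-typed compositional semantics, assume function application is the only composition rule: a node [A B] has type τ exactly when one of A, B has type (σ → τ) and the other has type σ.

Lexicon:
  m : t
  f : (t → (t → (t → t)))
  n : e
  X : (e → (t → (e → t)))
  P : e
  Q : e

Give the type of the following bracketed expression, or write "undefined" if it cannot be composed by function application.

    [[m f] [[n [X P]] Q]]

undefined

[m f]: f is (t → (t → (t → t))), m is t; result (t → (t → t)).
[X P]: X is (e → (t → (e → t))), P is e; result (t → (e → t)).
[n [X P]]: e and (t → (e → t)) cannot combine by function application — type clash.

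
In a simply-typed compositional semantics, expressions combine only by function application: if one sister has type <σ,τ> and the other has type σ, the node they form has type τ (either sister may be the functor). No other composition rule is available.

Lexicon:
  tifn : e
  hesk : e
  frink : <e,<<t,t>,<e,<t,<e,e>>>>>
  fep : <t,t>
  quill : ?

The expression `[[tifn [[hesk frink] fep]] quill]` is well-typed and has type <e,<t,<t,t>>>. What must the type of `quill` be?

For [[tifn [[hesk frink] fep]] quill] to have type <e,<t,<t,t>>> with [tifn [[hesk frink] fep]] of type <t,<e,e>>, quill must be the function: quill : <<t,<e,e>>,<e,<t,<t,t>>>>.

<<t,<e,e>>,<e,<t,<t,t>>>>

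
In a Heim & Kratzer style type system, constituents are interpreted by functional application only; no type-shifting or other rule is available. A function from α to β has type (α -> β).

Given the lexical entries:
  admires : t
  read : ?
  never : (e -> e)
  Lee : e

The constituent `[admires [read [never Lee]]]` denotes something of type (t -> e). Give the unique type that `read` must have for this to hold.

At [admires [read [never Lee]]] (required: (t -> e)): admires is t, which is not a function with range (t -> e); hence [read [never Lee]] is the functor — type (t -> (t -> e)).
At [read [never Lee]] (required: (t -> (t -> e))): [never Lee] is e, which is not a function with range (t -> (t -> e)); hence read is the functor — type (e -> (t -> (t -> e))).

(e -> (t -> (t -> e)))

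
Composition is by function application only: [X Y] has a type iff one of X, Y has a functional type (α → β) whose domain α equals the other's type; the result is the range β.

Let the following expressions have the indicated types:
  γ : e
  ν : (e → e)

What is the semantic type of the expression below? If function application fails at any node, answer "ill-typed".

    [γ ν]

e

At [γ ν], ν : (e → e) takes γ : e, giving e.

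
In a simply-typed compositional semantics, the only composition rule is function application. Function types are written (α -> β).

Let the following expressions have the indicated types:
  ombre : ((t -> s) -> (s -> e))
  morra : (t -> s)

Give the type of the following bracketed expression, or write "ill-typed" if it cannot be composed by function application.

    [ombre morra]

(s -> e)

[ombre morra]: functor ombre : ((t -> s) -> (s -> e)), argument morra : (t -> s); result (s -> e).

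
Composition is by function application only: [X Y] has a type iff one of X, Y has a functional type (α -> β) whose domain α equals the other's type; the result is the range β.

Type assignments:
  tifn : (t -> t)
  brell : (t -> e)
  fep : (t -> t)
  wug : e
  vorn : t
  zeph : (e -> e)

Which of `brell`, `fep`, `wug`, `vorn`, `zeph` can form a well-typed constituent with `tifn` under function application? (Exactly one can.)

brell : (t -> e) — no; tifn wants t, and brell wants t.
fep : (t -> t) — no; tifn wants t, and fep wants t.
wug : e — no; tifn wants t, and wug wants nothing (atomic).
vorn — combines: tifn : (t -> t) takes vorn : t as argument, giving t.
zeph : (e -> e) — no; tifn wants t, and zeph wants e.

vorn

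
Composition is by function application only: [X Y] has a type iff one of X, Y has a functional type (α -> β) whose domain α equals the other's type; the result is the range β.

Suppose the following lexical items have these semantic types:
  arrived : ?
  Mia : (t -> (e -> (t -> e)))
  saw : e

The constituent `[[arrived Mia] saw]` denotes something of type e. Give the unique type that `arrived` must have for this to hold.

((t -> (e -> (t -> e))) -> (e -> e))

[[arrived Mia] saw] must have type e. The sister saw has type e; that is not a function onto e, so [arrived Mia] must be the functor, of type (e -> e).
[arrived Mia] must have type (e -> e). The sister Mia has type (t -> (e -> (t -> e))); that is not a function onto (e -> e), so arrived must be the functor, of type ((t -> (e -> (t -> e))) -> (e -> e)).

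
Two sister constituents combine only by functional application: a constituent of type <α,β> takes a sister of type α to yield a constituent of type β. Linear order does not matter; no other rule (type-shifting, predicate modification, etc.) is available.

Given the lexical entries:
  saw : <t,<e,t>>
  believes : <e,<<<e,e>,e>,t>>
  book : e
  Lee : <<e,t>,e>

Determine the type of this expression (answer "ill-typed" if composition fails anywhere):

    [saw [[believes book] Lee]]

ill-typed

At [believes book], believes : <e,<<<e,e>,e>,t>> takes book : e, giving <<<e,e>,e>,t>.
At [[believes book] Lee]: neither <<<e,e>,e>,t> nor <<e,t>,e> can take the other as argument; the node is ill-typed.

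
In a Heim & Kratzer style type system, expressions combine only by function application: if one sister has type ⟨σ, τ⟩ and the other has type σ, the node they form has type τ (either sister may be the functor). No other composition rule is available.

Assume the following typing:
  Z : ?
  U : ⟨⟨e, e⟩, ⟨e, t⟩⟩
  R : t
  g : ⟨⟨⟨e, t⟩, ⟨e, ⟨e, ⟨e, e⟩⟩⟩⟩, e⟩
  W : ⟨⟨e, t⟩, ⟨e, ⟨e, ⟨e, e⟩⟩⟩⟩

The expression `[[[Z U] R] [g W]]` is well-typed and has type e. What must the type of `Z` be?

[[[Z U] R] [g W]] must have type e. The sister [g W] has type e; that is not a function onto e, so [[Z U] R] must be the functor, of type ⟨e, e⟩.
[[Z U] R] must have type ⟨e, e⟩. The sister R has type t; that is not a function onto ⟨e, e⟩, so [Z U] must be the functor, of type ⟨t, ⟨e, e⟩⟩.
[Z U] must have type ⟨t, ⟨e, e⟩⟩. The sister U has type ⟨⟨e, e⟩, ⟨e, t⟩⟩; that is not a function onto ⟨t, ⟨e, e⟩⟩, so Z must be the functor, of type ⟨⟨⟨e, e⟩, ⟨e, t⟩⟩, ⟨t, ⟨e, e⟩⟩⟩.

⟨⟨⟨e, e⟩, ⟨e, t⟩⟩, ⟨t, ⟨e, e⟩⟩⟩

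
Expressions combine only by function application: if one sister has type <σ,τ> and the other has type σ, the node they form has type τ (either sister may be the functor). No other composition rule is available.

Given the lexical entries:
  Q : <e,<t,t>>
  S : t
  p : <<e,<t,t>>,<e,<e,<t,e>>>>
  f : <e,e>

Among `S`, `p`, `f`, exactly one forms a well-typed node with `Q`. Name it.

S : t — does not combine with Q.
p — combines: p : <<e,<t,t>>,<e,<e,<t,e>>>> takes Q : <e,<t,t>> as argument, giving <e,<e,<t,e>>>.
f : <e,e> — does not combine with Q.

p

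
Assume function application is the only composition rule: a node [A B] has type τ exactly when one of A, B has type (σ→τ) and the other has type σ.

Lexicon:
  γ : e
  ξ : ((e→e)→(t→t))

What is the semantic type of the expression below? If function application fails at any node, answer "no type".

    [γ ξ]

At [γ ξ]: neither e nor ((e→e)→(t→t)) can take the other as argument; the node is ill-typed.

no type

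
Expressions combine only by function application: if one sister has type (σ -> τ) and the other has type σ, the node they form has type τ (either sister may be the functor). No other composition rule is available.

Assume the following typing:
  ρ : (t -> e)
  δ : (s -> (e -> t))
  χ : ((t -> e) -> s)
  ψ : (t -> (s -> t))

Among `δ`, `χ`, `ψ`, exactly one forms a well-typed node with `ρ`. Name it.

δ : (s -> (e -> t)) — ρ needs t; δ needs s; neither fits.
χ — combines: χ : ((t -> e) -> s) takes ρ : (t -> e) as argument, giving s.
ψ : (t -> (s -> t)) — ρ needs t; ψ needs t; neither fits.

χ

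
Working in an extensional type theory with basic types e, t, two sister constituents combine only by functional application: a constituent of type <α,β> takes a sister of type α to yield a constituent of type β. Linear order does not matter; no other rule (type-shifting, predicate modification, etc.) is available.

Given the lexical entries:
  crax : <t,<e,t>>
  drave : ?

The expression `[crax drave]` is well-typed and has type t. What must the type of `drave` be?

<<t,<e,t>>,t>

For [crax drave] to have type t with crax of type <t,<e,t>>, drave must be the function: drave : <<t,<e,t>>,t>.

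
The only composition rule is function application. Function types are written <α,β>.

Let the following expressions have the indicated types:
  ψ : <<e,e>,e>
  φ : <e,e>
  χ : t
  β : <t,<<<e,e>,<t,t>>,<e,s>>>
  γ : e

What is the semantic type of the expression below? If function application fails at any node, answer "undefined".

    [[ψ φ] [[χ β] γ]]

undefined

At [ψ φ], ψ : <<e,e>,e> takes φ : <e,e>, giving e.
At [χ β], β : <t,<<<e,e>,<t,t>>,<e,s>>> takes χ : t, giving <<<e,e>,<t,t>>,<e,s>>.
[[χ β] γ]: <<<e,e>,<t,t>>,<e,s>> with e — neither is a function whose domain matches the other; composition fails here.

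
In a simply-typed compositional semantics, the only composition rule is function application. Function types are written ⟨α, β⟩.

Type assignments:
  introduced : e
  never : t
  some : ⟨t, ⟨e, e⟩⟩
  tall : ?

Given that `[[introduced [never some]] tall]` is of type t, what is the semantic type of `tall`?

⟨e, t⟩

[[introduced [never some]] tall] must have type t. The sister [introduced [never some]] has type e; that is not a function onto t, so tall must be the functor, of type ⟨e, t⟩.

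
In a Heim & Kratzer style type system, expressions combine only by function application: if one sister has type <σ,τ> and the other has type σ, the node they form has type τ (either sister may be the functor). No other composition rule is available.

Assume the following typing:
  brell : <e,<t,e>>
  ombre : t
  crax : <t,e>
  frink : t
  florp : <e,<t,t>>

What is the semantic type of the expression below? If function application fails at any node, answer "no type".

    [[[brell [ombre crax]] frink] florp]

<t,t>

[ombre crax]: crax is <t,e>, ombre is t; result e.
[brell [ombre crax]]: brell is <e,<t,e>>, [ombre crax] is e; result <t,e>.
[[brell [ombre crax]] frink]: [brell [ombre crax]] is <t,e>, frink is t; result e.
[[[brell [ombre crax]] frink] florp]: florp is <e,<t,t>>, [[brell [ombre crax]] frink] is e; result <t,t>.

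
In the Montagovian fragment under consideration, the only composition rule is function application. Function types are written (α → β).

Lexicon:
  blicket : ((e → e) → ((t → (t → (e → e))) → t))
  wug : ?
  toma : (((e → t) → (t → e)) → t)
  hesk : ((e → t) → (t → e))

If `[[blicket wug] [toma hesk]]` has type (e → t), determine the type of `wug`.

At [[blicket wug] [toma hesk]] (required: (e → t)): [toma hesk] is t, which is not a function with range (e → t); hence [blicket wug] is the functor — type (t → (e → t)).
At [blicket wug] (required: (t → (e → t))): blicket is ((e → e) → ((t → (t → (e → e))) → t)), which is not a function with range (t → (e → t)); hence wug is the functor — type (((e → e) → ((t → (t → (e → e))) → t)) → (t → (e → t))).

(((e → e) → ((t → (t → (e → e))) → t)) → (t → (e → t)))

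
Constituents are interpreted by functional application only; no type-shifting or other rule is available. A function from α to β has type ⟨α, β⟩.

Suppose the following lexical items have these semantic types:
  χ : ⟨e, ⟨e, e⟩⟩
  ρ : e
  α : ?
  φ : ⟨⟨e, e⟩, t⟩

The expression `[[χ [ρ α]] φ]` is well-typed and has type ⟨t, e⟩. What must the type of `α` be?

[[χ [ρ α]] φ] is required to be ⟨t, e⟩. φ : ⟨⟨e, e⟩, t⟩ cannot yield ⟨t, e⟩ as functor, so [χ [ρ α]] : ⟨⟨⟨e, e⟩, t⟩, ⟨t, e⟩⟩.
[χ [ρ α]] is required to be ⟨⟨⟨e, e⟩, t⟩, ⟨t, e⟩⟩. χ : ⟨e, ⟨e, e⟩⟩ cannot yield ⟨⟨⟨e, e⟩, t⟩, ⟨t, e⟩⟩ as functor, so [ρ α] : ⟨⟨e, ⟨e, e⟩⟩, ⟨⟨⟨e, e⟩, t⟩, ⟨t, e⟩⟩⟩.
[ρ α] is required to be ⟨⟨e, ⟨e, e⟩⟩, ⟨⟨⟨e, e⟩, t⟩, ⟨t, e⟩⟩⟩. ρ : e cannot yield ⟨⟨e, ⟨e, e⟩⟩, ⟨⟨⟨e, e⟩, t⟩, ⟨t, e⟩⟩⟩ as functor, so α : ⟨e, ⟨⟨e, ⟨e, e⟩⟩, ⟨⟨⟨e, e⟩, t⟩, ⟨t, e⟩⟩⟩⟩.

⟨e, ⟨⟨e, ⟨e, e⟩⟩, ⟨⟨⟨e, e⟩, t⟩, ⟨t, e⟩⟩⟩⟩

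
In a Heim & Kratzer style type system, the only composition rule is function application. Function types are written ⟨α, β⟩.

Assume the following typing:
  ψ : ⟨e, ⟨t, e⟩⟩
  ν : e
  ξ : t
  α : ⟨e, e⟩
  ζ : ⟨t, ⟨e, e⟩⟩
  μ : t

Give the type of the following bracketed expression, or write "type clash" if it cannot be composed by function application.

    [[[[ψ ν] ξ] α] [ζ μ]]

At [ψ ν], ψ : ⟨e, ⟨t, e⟩⟩ takes ν : e, giving ⟨t, e⟩.
At [[ψ ν] ξ], [ψ ν] : ⟨t, e⟩ takes ξ : t, giving e.
At [[[ψ ν] ξ] α], α : ⟨e, e⟩ takes [[ψ ν] ξ] : e, giving e.
At [ζ μ], ζ : ⟨t, ⟨e, e⟩⟩ takes μ : t, giving ⟨e, e⟩.
At [[[[ψ ν] ξ] α] [ζ μ]], [ζ μ] : ⟨e, e⟩ takes [[[ψ ν] ξ] α] : e, giving e.

e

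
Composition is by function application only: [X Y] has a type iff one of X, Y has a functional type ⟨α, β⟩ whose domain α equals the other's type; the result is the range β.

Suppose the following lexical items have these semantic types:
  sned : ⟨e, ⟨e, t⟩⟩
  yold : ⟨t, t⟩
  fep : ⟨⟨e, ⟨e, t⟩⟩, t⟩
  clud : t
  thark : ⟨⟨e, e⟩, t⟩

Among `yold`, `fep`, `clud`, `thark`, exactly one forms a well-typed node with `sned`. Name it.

fep

yold : ⟨t, t⟩ — neither side's domain matches the other.
fep — combines: fep : ⟨⟨e, ⟨e, t⟩⟩, t⟩ takes sned : ⟨e, ⟨e, t⟩⟩ as argument, giving t.
clud : t — neither side's domain matches the other.
thark : ⟨⟨e, e⟩, t⟩ — neither side's domain matches the other.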